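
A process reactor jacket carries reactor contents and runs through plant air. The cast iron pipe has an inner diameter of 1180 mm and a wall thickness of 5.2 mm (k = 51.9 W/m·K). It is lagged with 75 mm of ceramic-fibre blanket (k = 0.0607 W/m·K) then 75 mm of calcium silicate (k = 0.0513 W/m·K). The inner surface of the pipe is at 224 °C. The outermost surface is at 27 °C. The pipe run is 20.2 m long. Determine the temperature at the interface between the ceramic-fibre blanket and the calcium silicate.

Per-layer cylindrical resistances, series-summed:
R_cast iron pipe wall = ln(595.2/590)/(2π×51.9×20.2) = 1.332×10^-6 K/W
R_ceramic-fibre blanket = ln(670.2/595.2)/(2π×0.0607×20.2) = 0.0154 K/W
R_calcium silicate = ln(745.2/670.2)/(2π×0.0513×20.2) = 0.01629 K/W
R_total = 0.0317 K/W
Q = ΔT/R_total = 197/0.0317
Q = 6210 W
T_interface = T_inner − Q·ΣR(inner→interface) = 224 − 6210×0.01541

T ≈ 128 °C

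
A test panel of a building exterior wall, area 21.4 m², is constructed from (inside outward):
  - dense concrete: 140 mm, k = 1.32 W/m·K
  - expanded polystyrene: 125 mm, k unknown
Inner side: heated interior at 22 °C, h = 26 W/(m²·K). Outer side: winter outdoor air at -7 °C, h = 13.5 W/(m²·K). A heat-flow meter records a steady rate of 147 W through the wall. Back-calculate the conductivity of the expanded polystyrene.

k ≈ 0.0312 W/(m·K)

Series thermal resistances:
R_inner film = 1/(h_i·A) = 1/(26×21.4) = 0.001797 K/W
R_dense concrete = L/(kA) = 0.14/(1.32×21.4) = 0.004956 K/W
R_outer film = 1/(h_o·A) = 1/(13.5×21.4) = 0.003461 K/W
Sum of known resistances R_other = 0.01021 K/W
Total R = ΔT/Q = 29/147 = 0.1973 K/W
R_expanded polystyrene = R_total − R_other = 0.1871 K/W
k = L/(R·A) = 0.125/(0.1871×21.4)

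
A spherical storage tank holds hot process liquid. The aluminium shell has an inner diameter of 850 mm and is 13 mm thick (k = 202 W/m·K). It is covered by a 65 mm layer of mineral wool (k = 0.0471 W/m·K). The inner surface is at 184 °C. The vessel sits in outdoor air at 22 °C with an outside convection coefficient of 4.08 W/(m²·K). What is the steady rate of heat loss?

Spherical conduction: R = (1/r_in − 1/r_out)/(4πk) per layer; series-sum.
R_aluminium shell = (1/0.425 − 1/0.438)/(4π×202) = 2.751×10^-5 K/W
R_mineral wool = (1/0.438 − 1/0.503)/(4π×0.0471) = 0.4985 K/W
R_outer film = 1/(h·4πr_o²) = 1/(4.08×4π×0.503²) = 0.07709 K/W
R_total = 0.5756 K/W
Q = ΔT/R_total = 162/0.5756

Q ≈ 281 W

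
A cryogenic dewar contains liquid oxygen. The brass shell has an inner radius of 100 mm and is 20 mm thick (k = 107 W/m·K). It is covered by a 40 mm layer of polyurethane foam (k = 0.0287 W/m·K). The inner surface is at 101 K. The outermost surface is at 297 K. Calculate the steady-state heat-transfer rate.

Q ≈ 33.9 W

Spherical conduction: R = (1/r_in − 1/r_out)/(4πk) per layer; series-sum.
R_brass shell = (1/0.1 − 1/0.12)/(4π×107) = 0.00124 K/W
R_polyurethane foam = (1/0.12 − 1/0.16)/(4π×0.0287) = 5.777 K/W
R_total = 5.778 K/W
Q = ΔT/R_total = 196/5.778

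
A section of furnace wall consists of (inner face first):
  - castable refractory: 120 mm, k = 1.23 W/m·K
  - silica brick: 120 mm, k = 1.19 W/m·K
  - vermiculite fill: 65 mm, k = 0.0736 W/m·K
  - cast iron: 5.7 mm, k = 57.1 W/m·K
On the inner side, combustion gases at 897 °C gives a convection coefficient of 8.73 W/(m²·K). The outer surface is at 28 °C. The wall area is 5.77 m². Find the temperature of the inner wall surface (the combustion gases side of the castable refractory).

T ≈ 814 °C

Using the resistance-network approach (series):
R_inner film = 1/(h_i·A) = 1/(8.73×5.77) = 0.01985 K/W
R_castable refractory = L/(kA) = 0.12/(1.23×5.77) = 0.01691 K/W
R_silica brick = L/(kA) = 0.12/(1.19×5.77) = 0.01748 K/W
R_vermiculite fill = L/(kA) = 0.065/(0.0736×5.77) = 0.1531 K/W
R_cast iron = L/(kA) = 0.0057/(57.1×5.77) = 1.73×10^-5 K/W
R_total = 0.2073 K/W;  Q = ΔT/R_total = 869/0.2073 = 4192 W
T_interface = T_inner − Q·ΣR(inner→interface) = 897 − 4190×0.01985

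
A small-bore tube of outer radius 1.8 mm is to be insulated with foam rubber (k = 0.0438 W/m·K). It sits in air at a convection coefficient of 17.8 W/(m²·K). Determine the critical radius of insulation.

r_cr ≈ 2.46 mm

For a cylinder r_cr = k/h = 0.0438/17.8
r_cr = 2.46 mm; since the bare radius (1.8 mm) is below r_cr, adding a thin layer of insulation will *increase* heat loss.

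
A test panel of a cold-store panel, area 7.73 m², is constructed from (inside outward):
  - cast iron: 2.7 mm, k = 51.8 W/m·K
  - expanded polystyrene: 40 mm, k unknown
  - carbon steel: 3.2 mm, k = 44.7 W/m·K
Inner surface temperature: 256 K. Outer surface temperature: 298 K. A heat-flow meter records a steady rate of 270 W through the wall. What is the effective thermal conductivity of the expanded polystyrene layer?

Using the resistance-network approach (series):
R_cast iron = L/(kA) = 0.0027/(51.8×7.73) = 6.743×10^-6 K/W
R_carbon steel = L/(kA) = 0.0032/(44.7×7.73) = 9.261×10^-6 K/W
Sum of known resistances R_other = 1.6×10^-5 K/W
Total R = ΔT/Q = 42/270 = 0.1556 K/W
R_expanded polystyrene = R_total − R_other = 0.1555 K/W
k = L/(R·A) = 0.04/(0.1555×7.73)

k ≈ 0.0333 W/(m·K)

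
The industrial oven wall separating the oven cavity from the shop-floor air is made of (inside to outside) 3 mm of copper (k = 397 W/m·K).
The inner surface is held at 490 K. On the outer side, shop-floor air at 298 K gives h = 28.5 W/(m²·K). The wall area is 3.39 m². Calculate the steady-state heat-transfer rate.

Q ≈ 18500 W

Thermal resistances in series:
R_copper = L/(kA) = 0.003/(397×3.39) = 2.229×10^-6 K/W
R_outer film = 1/(h_o·A) = 1/(28.5×3.39) = 0.01035 K/W
R_total = 0.01035 K/W
Q = ΔT / R_total = 192 / 0.01035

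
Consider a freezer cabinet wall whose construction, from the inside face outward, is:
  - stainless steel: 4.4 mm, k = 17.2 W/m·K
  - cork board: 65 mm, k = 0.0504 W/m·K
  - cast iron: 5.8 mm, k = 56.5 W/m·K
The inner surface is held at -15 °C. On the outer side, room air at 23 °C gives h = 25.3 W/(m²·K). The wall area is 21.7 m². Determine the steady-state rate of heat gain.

Model the wall as resistances in series:
R_stainless steel = L/(kA) = 0.0044/(17.2×21.7) = 1.179×10^-5 K/W
R_cork board = L/(kA) = 0.065/(0.0504×21.7) = 0.05943 K/W
R_cast iron = L/(kA) = 0.0058/(56.5×21.7) = 4.731×10^-6 K/W
R_outer film = 1/(h_o·A) = 1/(25.3×21.7) = 0.001821 K/W
R_total = 0.06127 K/W
Q = ΔT / R_total = 38 / 0.06127

Q ≈ 620 W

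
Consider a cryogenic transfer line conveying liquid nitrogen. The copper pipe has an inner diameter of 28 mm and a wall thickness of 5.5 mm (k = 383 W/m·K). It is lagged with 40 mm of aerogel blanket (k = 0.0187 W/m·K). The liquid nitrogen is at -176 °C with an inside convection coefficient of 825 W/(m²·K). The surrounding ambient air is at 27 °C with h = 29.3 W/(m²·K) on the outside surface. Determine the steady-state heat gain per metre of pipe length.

Per-layer cylindrical resistances, series-summed:
R_inner film = 1/(h_i·2πr₁L) = 1/(825×2π×0.014×1) = 0.01378 K/W
R_copper pipe wall = ln(19.5/14)/(2π×383×1) = 1.377×10^-4 K/W
R_aerogel blanket = ln(59.5/19.5)/(2π×0.0187×1) = 9.495 K/W
R_outer film = 1/(h_o·2πr_oL) = 1/(29.3×2π×0.0595×1) = 0.09129 K/W
R_total = 9.6 K/W
Q = ΔT/R_total = 203/9.6

q′ ≈ 21.1 W/m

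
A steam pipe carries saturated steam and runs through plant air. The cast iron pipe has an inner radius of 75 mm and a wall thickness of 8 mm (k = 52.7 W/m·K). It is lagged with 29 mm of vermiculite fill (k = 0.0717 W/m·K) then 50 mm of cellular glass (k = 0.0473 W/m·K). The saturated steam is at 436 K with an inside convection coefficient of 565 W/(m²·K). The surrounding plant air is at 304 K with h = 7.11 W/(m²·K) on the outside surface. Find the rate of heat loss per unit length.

q′ ≈ 64.4 W/m

Per-layer cylindrical resistances, series-summed:
R_inner film = 1/(h_i·2πr₁L) = 1/(565×2π×0.075×1) = 0.003756 K/W
R_cast iron pipe wall = ln(83/75)/(2π×52.7×1) = 3.061×10^-4 K/W
R_vermiculite fill = ln(112/83)/(2π×0.0717×1) = 0.6652 K/W
R_cellular glass = ln(162/112)/(2π×0.0473×1) = 1.242 K/W
R_outer film = 1/(h_o·2πr_oL) = 1/(7.11×2π×0.162×1) = 0.1382 K/W
R_total = 2.049 K/W
Q = ΔT/R_total = 132/2.049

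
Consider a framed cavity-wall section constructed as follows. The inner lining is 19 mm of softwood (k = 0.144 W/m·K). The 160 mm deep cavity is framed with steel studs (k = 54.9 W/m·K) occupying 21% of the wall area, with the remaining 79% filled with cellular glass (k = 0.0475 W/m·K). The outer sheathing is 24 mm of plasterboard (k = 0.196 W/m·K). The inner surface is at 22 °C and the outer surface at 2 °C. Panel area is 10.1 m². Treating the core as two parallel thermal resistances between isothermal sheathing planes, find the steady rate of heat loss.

Sheathing layers in series; stud and cavity paths in parallel between them.
R_inner = 0.019/(0.144×10.1) = 0.01306 K/W
R_stud  = 0.16/(54.9×0.21×10.1) = 0.001374 K/W
R_cav   = 0.16/(0.0475×0.79×10.1) = 0.4222 K/W
1/R_core = 1/R_stud + 1/R_cav → R_core = 0.00137 K/W
R_outer = 0.024/(0.196×10.1) = 0.01212 K/W
R_total = 0.02656 K/W
Q = ΔT/R_total = 20/0.02656

Q ≈ 753 W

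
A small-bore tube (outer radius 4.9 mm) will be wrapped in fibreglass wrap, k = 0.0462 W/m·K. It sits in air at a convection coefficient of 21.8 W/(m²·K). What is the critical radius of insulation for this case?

r_cr ≈ 2.12 mm

For a cylinder r_cr = k/h = 0.0462/21.8
r_cr = 2.12 mm; since the bare radius (4.9 mm) is above r_cr, any added insulation will reduce heat loss.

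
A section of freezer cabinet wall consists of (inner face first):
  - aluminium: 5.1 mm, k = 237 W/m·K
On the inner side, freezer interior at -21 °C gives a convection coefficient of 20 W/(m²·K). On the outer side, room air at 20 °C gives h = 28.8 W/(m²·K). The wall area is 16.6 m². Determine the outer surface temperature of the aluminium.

T ≈ 3.2 °C

Thermal resistances in series:
R_inner film = 1/(h_i·A) = 1/(20×16.6) = 0.003012 K/W
R_aluminium = L/(kA) = 0.0051/(237×16.6) = 1.296×10^-6 K/W
R_outer film = 1/(h_o·A) = 1/(28.8×16.6) = 0.002092 K/W
R_total = 0.005105 K/W;  Q = ΔT/R_total = 41/0.005105 = 8031 W
T_interface = T_inner + Q·ΣR(inner→interface) = -21 + 8030×0.003013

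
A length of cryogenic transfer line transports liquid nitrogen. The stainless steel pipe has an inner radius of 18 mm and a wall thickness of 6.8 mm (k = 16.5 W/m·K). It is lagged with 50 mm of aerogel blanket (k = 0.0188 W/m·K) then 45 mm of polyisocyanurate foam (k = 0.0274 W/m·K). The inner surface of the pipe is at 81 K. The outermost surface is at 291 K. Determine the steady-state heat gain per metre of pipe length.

For a radial system each layer contributes R = ln(r_out/r_in)/(2πkL); films add R = 1/(hA).
R_stainless steel pipe wall = ln(24.8/18)/(2π×16.5×1) = 0.003091 K/W
R_aerogel blanket = ln(74.8/24.8)/(2π×0.0188×1) = 9.346 K/W
R_polyisocyanurate foam = ln(119.8/74.8)/(2π×0.0274×1) = 2.736 K/W
R_total = 12.08 K/W
Q = ΔT/R_total = 210/12.08

q′ ≈ 17.4 W/m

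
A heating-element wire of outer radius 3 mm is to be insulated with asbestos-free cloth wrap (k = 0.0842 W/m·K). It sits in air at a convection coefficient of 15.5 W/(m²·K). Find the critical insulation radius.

For a cylinder r_cr = k/h = 0.0842/15.5
r_cr = 5.43 mm; since the bare radius (3 mm) is below r_cr, adding a thin layer of insulation will *increase* heat loss.

r_cr ≈ 5.43 mm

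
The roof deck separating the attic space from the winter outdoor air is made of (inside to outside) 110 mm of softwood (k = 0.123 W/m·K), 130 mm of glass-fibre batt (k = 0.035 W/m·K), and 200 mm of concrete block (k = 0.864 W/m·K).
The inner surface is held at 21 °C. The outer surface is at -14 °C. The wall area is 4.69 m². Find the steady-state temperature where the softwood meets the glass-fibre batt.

T ≈ 14.5 °C

Treating each layer as a thermal resistance in series:
R_softwood = L/(kA) = 0.11/(0.123×4.69) = 0.1907 K/W
R_glass-fibre batt = L/(kA) = 0.13/(0.035×4.69) = 0.792 K/W
R_concrete block = L/(kA) = 0.2/(0.864×4.69) = 0.04936 K/W
R_total = 1.032 K/W;  Q = ΔT/R_total = 35/1.032 = 33.91 W
T_interface = T_inner − Q·ΣR(inner→interface) = 21 − 33.9×0.1907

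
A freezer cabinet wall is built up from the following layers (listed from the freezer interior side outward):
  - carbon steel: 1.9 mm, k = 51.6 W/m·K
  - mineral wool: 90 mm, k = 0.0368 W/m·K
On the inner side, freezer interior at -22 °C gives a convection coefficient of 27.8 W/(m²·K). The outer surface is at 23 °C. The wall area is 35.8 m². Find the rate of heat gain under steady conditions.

Q ≈ 649 W

Series thermal resistances:
R_inner film = 1/(h_i·A) = 1/(27.8×35.8) = 0.001005 K/W
R_carbon steel = L/(kA) = 0.0019/(51.6×35.8) = 1.029×10^-6 K/W
R_mineral wool = L/(kA) = 0.09/(0.0368×35.8) = 0.06831 K/W
R_total = 0.06932 K/W
Q = ΔT / R_total = 45 / 0.06932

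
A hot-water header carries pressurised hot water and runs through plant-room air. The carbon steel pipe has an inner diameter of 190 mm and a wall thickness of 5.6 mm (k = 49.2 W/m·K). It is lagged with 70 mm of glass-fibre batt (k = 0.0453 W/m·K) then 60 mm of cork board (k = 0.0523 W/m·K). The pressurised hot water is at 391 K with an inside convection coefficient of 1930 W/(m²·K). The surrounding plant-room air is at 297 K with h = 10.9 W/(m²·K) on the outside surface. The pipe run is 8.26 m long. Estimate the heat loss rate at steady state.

Q ≈ 274 W

Treating each annulus and film as a series resistance:
R_inner film = 1/(h_i·2πr₁L) = 1/(1930×2π×0.095×8.26) = 1.051×10^-4 K/W
R_carbon steel pipe wall = ln(100.6/95)/(2π×49.2×8.26) = 2.243×10^-5 K/W
R_glass-fibre batt = ln(170.6/100.6)/(2π×0.0453×8.26) = 0.2247 K/W
R_cork board = ln(230.6/170.6)/(2π×0.0523×8.26) = 0.111 K/W
R_outer film = 1/(h_o·2πr_oL) = 1/(10.9×2π×0.2306×8.26) = 0.007666 K/W
R_total = 0.3435 K/W
Q = ΔT/R_total = 94/0.3435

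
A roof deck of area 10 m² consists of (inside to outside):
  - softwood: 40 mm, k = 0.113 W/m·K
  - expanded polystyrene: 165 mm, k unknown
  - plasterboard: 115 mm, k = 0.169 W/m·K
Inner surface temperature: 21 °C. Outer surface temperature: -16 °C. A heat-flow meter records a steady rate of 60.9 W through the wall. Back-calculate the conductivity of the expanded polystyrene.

Model the wall as resistances in series:
R_softwood = L/(kA) = 0.04/(0.113×10) = 0.0354 K/W
R_plasterboard = L/(kA) = 0.115/(0.169×10) = 0.06805 K/W
Sum of known resistances R_other = 0.1034 K/W
Total R = ΔT/Q = 37/60.9 = 0.6076 K/W
R_expanded polystyrene = R_total − R_other = 0.5041 K/W
k = L/(R·A) = 0.165/(0.5041×10)

k ≈ 0.0327 W/(m·K)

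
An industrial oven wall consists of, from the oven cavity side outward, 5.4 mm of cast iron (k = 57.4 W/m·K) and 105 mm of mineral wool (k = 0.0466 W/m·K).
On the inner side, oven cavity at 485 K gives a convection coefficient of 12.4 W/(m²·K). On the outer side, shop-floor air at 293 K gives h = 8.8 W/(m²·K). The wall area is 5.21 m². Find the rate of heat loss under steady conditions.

Q ≈ 409 W

Treating each layer as a thermal resistance in series:
R_inner film = 1/(h_i·A) = 1/(12.4×5.21) = 0.01548 K/W
R_cast iron = L/(kA) = 0.0054/(57.4×5.21) = 1.806×10^-5 K/W
R_mineral wool = L/(kA) = 0.105/(0.0466×5.21) = 0.4325 K/W
R_outer film = 1/(h_o·A) = 1/(8.8×5.21) = 0.02181 K/W
R_total = 0.4698 K/W
Q = ΔT / R_total = 192 / 0.4698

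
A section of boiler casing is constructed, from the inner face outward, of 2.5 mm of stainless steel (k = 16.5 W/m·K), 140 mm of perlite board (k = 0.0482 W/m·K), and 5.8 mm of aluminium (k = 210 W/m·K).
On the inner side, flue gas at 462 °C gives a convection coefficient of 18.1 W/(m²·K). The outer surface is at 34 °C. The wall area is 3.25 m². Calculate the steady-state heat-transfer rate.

Q ≈ 470 W

Series thermal resistances:
R_inner film = 1/(h_i·A) = 1/(18.1×3.25) = 0.017 K/W
R_stainless steel = L/(kA) = 0.0025/(16.5×3.25) = 4.662×10^-5 K/W
R_perlite board = L/(kA) = 0.14/(0.0482×3.25) = 0.8937 K/W
R_aluminium = L/(kA) = 0.0058/(210×3.25) = 8.498×10^-6 K/W
R_total = 0.9108 K/W
Q = ΔT / R_total = 428 / 0.9108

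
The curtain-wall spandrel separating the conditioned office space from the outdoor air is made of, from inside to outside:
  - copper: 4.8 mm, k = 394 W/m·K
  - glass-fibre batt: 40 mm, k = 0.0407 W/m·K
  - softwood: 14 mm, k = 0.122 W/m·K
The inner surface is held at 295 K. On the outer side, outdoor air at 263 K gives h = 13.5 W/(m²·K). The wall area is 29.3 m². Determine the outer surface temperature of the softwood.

T ≈ 265 K

Series thermal resistances:
R_copper = L/(kA) = 0.0048/(394×29.3) = 4.158×10^-7 K/W
R_glass-fibre batt = L/(kA) = 0.04/(0.0407×29.3) = 0.03354 K/W
R_softwood = L/(kA) = 0.014/(0.122×29.3) = 0.003917 K/W
R_outer film = 1/(h_o·A) = 1/(13.5×29.3) = 0.002528 K/W
R_total = 0.03999 K/W;  Q = ΔT/R_total = 32/0.03999 = 800.2 W
T_interface = T_inner − Q·ΣR(inner→interface) = 295 − 800×0.03746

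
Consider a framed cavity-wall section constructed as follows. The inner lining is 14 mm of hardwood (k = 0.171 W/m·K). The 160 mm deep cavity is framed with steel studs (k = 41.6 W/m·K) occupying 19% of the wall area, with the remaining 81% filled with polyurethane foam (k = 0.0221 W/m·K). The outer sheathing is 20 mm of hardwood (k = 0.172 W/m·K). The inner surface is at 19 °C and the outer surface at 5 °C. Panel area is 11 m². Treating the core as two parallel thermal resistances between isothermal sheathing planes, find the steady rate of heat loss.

Q ≈ 705 W

Sheathing layers in series; stud and cavity paths in parallel between them.
R_inner = 0.014/(0.171×11) = 0.007443 K/W
R_stud  = 0.16/(41.6×0.19×11) = 0.00184 K/W
R_cav   = 0.16/(0.0221×0.81×11) = 0.8125 K/W
1/R_core = 1/R_stud + 1/R_cav → R_core = 0.001836 K/W
R_outer = 0.02/(0.172×11) = 0.01057 K/W
R_total = 0.01985 K/W
Q = ΔT/R_total = 14/0.01985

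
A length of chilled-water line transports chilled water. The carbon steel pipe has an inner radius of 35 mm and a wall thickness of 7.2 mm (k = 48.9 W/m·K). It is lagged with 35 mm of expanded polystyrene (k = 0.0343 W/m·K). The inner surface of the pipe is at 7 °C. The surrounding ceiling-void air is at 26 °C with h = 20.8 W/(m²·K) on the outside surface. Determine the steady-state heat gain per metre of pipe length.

q′ ≈ 6.55 W/m

Per-layer cylindrical resistances, series-summed:
R_carbon steel pipe wall = ln(42.2/35)/(2π×48.9×1) = 6.089×10^-4 K/W
R_expanded polystyrene = ln(77.2/42.2)/(2π×0.0343×1) = 2.803 K/W
R_outer film = 1/(h_o·2πr_oL) = 1/(20.8×2π×0.0772×1) = 0.09912 K/W
R_total = 2.902 K/W
Q = ΔT/R_total = 19/2.902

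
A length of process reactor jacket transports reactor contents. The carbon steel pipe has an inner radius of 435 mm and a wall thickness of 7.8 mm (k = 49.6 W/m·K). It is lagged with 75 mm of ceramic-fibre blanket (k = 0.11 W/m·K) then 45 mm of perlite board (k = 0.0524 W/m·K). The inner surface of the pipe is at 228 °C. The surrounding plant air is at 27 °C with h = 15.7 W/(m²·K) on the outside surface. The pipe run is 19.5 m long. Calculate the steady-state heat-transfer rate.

For a radial system each layer contributes R = ln(r_out/r_in)/(2πkL); films add R = 1/(hA).
R_carbon steel pipe wall = ln(442.8/435)/(2π×49.6×19.5) = 2.924×10^-6 K/W
R_ceramic-fibre blanket = ln(517.8/442.8)/(2π×0.11×19.5) = 0.01161 K/W
R_perlite board = ln(562.8/517.8)/(2π×0.0524×19.5) = 0.01298 K/W
R_outer film = 1/(h_o·2πr_oL) = 1/(15.7×2π×0.5628×19.5) = 9.237×10^-4 K/W
R_total = 0.02552 K/W
Q = ΔT/R_total = 201/0.02552

Q ≈ 7880 W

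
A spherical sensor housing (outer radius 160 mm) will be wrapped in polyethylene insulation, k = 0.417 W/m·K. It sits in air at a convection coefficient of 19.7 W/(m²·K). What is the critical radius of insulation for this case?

r_cr ≈ 42.3 mm

For a sphere r_cr = 2k/h = 2×0.417/19.7
r_cr = 42.3 mm; since the bare radius (160 mm) is above r_cr, any added insulation will reduce heat loss.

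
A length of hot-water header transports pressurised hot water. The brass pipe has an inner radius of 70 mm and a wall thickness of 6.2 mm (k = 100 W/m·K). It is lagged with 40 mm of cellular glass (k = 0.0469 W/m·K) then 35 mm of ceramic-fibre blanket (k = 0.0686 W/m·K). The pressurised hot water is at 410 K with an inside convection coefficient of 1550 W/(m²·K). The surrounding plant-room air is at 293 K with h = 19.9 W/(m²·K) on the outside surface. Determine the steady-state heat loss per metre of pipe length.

q′ ≈ 55.8 W/m

Per-layer cylindrical resistances, series-summed:
R_inner film = 1/(h_i·2πr₁L) = 1/(1550×2π×0.07×1) = 0.001467 K/W
R_brass pipe wall = ln(76.2/70)/(2π×100×1) = 1.351×10^-4 K/W
R_cellular glass = ln(116.2/76.2)/(2π×0.0469×1) = 1.432 K/W
R_ceramic-fibre blanket = ln(151.2/116.2)/(2π×0.0686×1) = 0.6108 K/W
R_outer film = 1/(h_o·2πr_oL) = 1/(19.9×2π×0.1512×1) = 0.0529 K/W
R_total = 2.097 K/W
Q = ΔT/R_total = 117/2.097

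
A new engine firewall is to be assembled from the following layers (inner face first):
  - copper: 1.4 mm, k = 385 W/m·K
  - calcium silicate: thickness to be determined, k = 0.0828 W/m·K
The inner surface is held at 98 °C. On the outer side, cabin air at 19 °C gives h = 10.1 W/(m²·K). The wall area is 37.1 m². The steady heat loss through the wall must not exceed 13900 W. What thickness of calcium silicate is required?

Treating each layer as a thermal resistance in series:
R_copper = L/(kA) = 0.0014/(385×37.1) = 9.802×10^-8 K/W
R_outer film = 1/(h_o·A) = 1/(10.1×37.1) = 0.002669 K/W
Sum of the known resistances R_other = 0.002669 K/W
Required total resistance R_tot = ΔT/Q_allow = 79/13900 = 0.005683 K/W
R_calcium silicate = R_tot − R_other = 0.003015 K/W
L = R·k·A = 0.003015×0.0828×37.1

L ≈ 9.26 mm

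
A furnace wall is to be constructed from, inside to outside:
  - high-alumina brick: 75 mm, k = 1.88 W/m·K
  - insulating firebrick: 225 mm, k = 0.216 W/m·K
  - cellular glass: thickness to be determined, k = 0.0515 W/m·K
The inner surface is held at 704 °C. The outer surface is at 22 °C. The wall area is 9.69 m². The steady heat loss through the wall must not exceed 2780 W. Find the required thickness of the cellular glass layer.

Thermal resistances in series:
R_high-alumina brick = L/(kA) = 0.075/(1.88×9.69) = 0.004117 K/W
R_insulating firebrick = L/(kA) = 0.225/(0.216×9.69) = 0.1075 K/W
Sum of the known resistances R_other = 0.1116 K/W
Required total resistance R_tot = ΔT/Q_allow = 682/2780 = 0.2453 K/W
R_cellular glass = R_tot − R_other = 0.1337 K/W
L = R·k·A = 0.1337×0.0515×9.69

L ≈ 66.7 mm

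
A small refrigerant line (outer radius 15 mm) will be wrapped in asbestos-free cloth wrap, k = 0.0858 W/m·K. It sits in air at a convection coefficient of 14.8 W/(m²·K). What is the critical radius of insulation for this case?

r_cr ≈ 5.8 mm

For a cylinder r_cr = k/h = 0.0858/14.8
r_cr = 5.8 mm; since the bare radius (15 mm) is above r_cr, any added insulation will reduce heat loss.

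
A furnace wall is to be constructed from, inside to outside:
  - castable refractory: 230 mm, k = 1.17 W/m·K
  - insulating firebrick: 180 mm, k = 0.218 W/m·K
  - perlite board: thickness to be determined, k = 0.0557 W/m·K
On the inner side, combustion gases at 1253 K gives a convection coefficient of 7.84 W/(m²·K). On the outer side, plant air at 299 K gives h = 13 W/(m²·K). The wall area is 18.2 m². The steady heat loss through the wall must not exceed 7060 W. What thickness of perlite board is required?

Treating each layer as a thermal resistance in series:
R_inner film = 1/(h_i·A) = 1/(7.84×18.2) = 0.007008 K/W
R_castable refractory = L/(kA) = 0.23/(1.17×18.2) = 0.0108 K/W
R_insulating firebrick = L/(kA) = 0.18/(0.218×18.2) = 0.04537 K/W
R_outer film = 1/(h_o·A) = 1/(13×18.2) = 0.004227 K/W
Sum of the known resistances R_other = 0.0674 K/W
Required total resistance R_tot = ΔT/Q_allow = 954/7060 = 0.1351 K/W
R_perlite board = R_tot − R_other = 0.06772 K/W
L = R·k·A = 0.06772×0.0557×18.2

L ≈ 68.7 mm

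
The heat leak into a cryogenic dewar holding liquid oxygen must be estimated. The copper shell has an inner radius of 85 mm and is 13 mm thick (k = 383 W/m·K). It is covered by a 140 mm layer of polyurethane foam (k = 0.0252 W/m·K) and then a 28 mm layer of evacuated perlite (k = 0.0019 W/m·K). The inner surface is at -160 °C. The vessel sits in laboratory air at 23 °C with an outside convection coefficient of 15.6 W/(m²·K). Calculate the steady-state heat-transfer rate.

Radial (spherical) resistances in series:
R_copper shell = (1/0.085 − 1/0.098)/(4π×383) = 3.243×10^-4 K/W
R_polyurethane foam = (1/0.098 − 1/0.238)/(4π×0.0252) = 18.95 K/W
R_evacuated perlite = (1/0.238 − 1/0.266)/(4π×0.0019) = 18.52 K/W
R_outer film = 1/(h·4πr_o²) = 1/(15.6×4π×0.266²) = 0.07209 K/W
R_total = 37.55 K/W
Q = ΔT/R_total = 183/37.55

Q ≈ 4.87 W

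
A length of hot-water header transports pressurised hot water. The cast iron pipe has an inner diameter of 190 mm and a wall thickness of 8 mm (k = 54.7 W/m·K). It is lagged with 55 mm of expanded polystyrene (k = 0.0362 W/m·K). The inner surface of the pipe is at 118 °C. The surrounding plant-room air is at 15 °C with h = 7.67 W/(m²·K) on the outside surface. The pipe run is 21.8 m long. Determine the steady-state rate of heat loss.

Q ≈ 1120 W

For a radial system each layer contributes R = ln(r_out/r_in)/(2πkL); films add R = 1/(hA).
R_cast iron pipe wall = ln(103/95)/(2π×54.7×21.8) = 1.079×10^-5 K/W
R_expanded polystyrene = ln(158/103)/(2π×0.0362×21.8) = 0.08629 K/W
R_outer film = 1/(h_o·2πr_oL) = 1/(7.67×2π×0.158×21.8) = 0.006024 K/W
R_total = 0.09233 K/W
Q = ΔT/R_total = 103/0.09233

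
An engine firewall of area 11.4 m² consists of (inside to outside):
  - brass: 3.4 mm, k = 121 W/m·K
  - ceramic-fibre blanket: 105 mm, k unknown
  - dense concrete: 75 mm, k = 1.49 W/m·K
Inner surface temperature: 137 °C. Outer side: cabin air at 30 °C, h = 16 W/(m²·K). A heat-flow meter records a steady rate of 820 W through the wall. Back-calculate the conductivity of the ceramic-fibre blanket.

k ≈ 0.0764 W/(m·K)

Series thermal resistances:
R_brass = L/(kA) = 0.0034/(121×11.4) = 2.465×10^-6 K/W
R_dense concrete = L/(kA) = 0.075/(1.49×11.4) = 0.004415 K/W
R_outer film = 1/(h_o·A) = 1/(16×11.4) = 0.005482 K/W
Sum of known resistances R_other = 0.0099 K/W
Total R = ΔT/Q = 107/820 = 0.1305 K/W
R_ceramic-fibre blanket = R_total − R_other = 0.1206 K/W
k = L/(R·A) = 0.105/(0.1206×11.4)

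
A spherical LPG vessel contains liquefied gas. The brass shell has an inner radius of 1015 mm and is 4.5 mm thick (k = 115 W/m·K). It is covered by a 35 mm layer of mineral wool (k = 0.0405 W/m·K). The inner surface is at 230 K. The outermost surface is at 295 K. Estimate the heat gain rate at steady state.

Q ≈ 1020 W

Radial (spherical) resistances in series:
R_brass shell = (1/1.015 − 1/1.0195)/(4π×115) = 3.009×10^-6 K/W
R_mineral wool = (1/1.0195 − 1/1.0545)/(4π×0.0405) = 0.06397 K/W
R_total = 0.06397 K/W
Q = ΔT/R_total = 65/0.06397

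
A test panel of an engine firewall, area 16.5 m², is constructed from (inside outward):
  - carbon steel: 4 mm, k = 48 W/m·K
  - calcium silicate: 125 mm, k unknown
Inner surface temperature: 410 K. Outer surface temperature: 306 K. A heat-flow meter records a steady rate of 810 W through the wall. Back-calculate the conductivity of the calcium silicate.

k ≈ 0.059 W/(m·K)

Thermal resistances in series:
R_carbon steel = L/(kA) = 0.004/(48×16.5) = 5.051×10^-6 K/W
Sum of known resistances R_other = 5.051×10^-6 K/W
Total R = ΔT/Q = 104/810 = 0.1284 K/W
R_calcium silicate = R_total − R_other = 0.1284 K/W
k = L/(R·A) = 0.125/(0.1284×16.5)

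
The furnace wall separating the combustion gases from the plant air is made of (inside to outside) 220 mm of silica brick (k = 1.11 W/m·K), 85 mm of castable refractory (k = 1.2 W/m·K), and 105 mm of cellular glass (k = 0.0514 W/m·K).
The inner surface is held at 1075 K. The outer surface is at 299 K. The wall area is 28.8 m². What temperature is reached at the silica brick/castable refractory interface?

Series thermal resistances:
R_silica brick = L/(kA) = 0.22/(1.11×28.8) = 0.006882 K/W
R_castable refractory = L/(kA) = 0.085/(1.2×28.8) = 0.002459 K/W
R_cellular glass = L/(kA) = 0.105/(0.0514×28.8) = 0.07093 K/W
R_total = 0.08027 K/W;  Q = ΔT/R_total = 776/0.08027 = 9667 W
T_interface = T_inner − Q·ΣR(inner→interface) = 1075 − 9670×0.006882

T ≈ 1010 K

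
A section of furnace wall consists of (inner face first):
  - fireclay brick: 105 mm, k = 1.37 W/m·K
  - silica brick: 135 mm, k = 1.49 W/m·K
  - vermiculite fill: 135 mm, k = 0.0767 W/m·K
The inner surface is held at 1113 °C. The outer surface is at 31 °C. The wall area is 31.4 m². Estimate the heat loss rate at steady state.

Thermal resistances in series:
R_fireclay brick = L/(kA) = 0.105/(1.37×31.4) = 0.002441 K/W
R_silica brick = L/(kA) = 0.135/(1.49×31.4) = 0.002885 K/W
R_vermiculite fill = L/(kA) = 0.135/(0.0767×31.4) = 0.05605 K/W
R_total = 0.06138 K/W
Q = ΔT / R_total = 1082 / 0.06138

Q ≈ 17600 W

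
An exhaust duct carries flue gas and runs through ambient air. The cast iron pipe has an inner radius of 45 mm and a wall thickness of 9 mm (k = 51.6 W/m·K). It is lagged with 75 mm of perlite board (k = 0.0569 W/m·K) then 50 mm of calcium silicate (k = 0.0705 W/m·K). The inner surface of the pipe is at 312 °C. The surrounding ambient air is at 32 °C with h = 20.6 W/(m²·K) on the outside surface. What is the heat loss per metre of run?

For a radial system each layer contributes R = ln(r_out/r_in)/(2πkL); films add R = 1/(hA).
R_cast iron pipe wall = ln(54/45)/(2π×51.6×1) = 5.624×10^-4 K/W
R_perlite board = ln(129/54)/(2π×0.0569×1) = 2.436 K/W
R_calcium silicate = ln(179/129)/(2π×0.0705×1) = 0.7395 K/W
R_outer film = 1/(h_o·2πr_oL) = 1/(20.6×2π×0.179×1) = 0.04316 K/W
R_total = 3.219 K/W
Q = ΔT/R_total = 280/3.219

q′ ≈ 87 W/m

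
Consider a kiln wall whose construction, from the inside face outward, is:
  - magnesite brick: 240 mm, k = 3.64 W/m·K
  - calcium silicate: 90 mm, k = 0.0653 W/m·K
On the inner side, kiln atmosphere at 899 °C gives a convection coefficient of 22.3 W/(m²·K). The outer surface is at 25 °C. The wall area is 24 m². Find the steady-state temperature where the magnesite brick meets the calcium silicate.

Model the wall as resistances in series:
R_inner film = 1/(h_i·A) = 1/(22.3×24) = 0.001868 K/W
R_magnesite brick = L/(kA) = 0.24/(3.64×24) = 0.002747 K/W
R_calcium silicate = L/(kA) = 0.09/(0.0653×24) = 0.05743 K/W
R_total = 0.06204 K/W;  Q = ΔT/R_total = 874/0.06204 = 14090 W
T_interface = T_inner − Q·ΣR(inner→interface) = 899 − 14100×0.004616

T ≈ 834 °C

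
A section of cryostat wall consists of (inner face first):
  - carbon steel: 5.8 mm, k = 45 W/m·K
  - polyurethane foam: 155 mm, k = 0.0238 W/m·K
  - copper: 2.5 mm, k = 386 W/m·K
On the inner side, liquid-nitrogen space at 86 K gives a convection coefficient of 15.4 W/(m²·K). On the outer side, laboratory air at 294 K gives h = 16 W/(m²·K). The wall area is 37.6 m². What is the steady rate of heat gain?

Q ≈ 1180 W

Model the wall as resistances in series:
R_inner film = 1/(h_i·A) = 1/(15.4×37.6) = 0.001727 K/W
R_carbon steel = L/(kA) = 0.0058/(45×37.6) = 3.428×10^-6 K/W
R_polyurethane foam = L/(kA) = 0.155/(0.0238×37.6) = 0.1732 K/W
R_copper = L/(kA) = 0.0025/(386×37.6) = 1.723×10^-7 K/W
R_outer film = 1/(h_o·A) = 1/(16×37.6) = 0.001662 K/W
R_total = 0.1766 K/W
Q = ΔT / R_total = 208 / 0.1766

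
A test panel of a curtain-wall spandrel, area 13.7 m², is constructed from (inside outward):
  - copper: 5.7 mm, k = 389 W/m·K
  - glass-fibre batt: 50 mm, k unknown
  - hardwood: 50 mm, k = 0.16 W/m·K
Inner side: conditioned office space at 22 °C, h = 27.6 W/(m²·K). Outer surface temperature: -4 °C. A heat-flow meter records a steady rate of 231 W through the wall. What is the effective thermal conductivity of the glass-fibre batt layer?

k ≈ 0.0419 W/(m·K)

Thermal resistances in series:
R_inner film = 1/(h_i·A) = 1/(27.6×13.7) = 0.002645 K/W
R_copper = L/(kA) = 0.0057/(389×13.7) = 1.07×10^-6 K/W
R_hardwood = L/(kA) = 0.05/(0.16×13.7) = 0.02281 K/W
Sum of known resistances R_other = 0.02546 K/W
Total R = ΔT/Q = 26/231 = 0.1126 K/W
R_glass-fibre batt = R_total − R_other = 0.0871 K/W
k = L/(R·A) = 0.05/(0.0871×13.7)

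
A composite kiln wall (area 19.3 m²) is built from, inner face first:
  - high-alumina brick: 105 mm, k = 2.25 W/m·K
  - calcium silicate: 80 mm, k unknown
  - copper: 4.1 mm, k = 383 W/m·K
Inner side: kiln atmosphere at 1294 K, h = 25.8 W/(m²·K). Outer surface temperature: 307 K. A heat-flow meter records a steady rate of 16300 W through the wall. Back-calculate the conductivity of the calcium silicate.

Series thermal resistances:
R_inner film = 1/(h_i·A) = 1/(25.8×19.3) = 0.002008 K/W
R_high-alumina brick = L/(kA) = 0.105/(2.25×19.3) = 0.002418 K/W
R_copper = L/(kA) = 0.0041/(383×19.3) = 5.547×10^-7 K/W
Sum of known resistances R_other = 0.004427 K/W
Total R = ΔT/Q = 987/16300 = 0.06055 K/W
R_calcium silicate = R_total − R_other = 0.05613 K/W
k = L/(R·A) = 0.08/(0.05613×19.3)

k ≈ 0.0739 W/(m·K)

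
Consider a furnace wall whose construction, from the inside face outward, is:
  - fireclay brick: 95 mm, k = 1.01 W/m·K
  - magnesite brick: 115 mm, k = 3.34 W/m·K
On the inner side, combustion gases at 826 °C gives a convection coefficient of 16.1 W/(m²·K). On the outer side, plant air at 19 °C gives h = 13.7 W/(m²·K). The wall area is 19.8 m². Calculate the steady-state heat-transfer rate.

Q ≈ 60600 W

Series thermal resistances:
R_inner film = 1/(h_i·A) = 1/(16.1×19.8) = 0.003137 K/W
R_fireclay brick = L/(kA) = 0.095/(1.01×19.8) = 0.00475 K/W
R_magnesite brick = L/(kA) = 0.115/(3.34×19.8) = 0.001739 K/W
R_outer film = 1/(h_o·A) = 1/(13.7×19.8) = 0.003687 K/W
R_total = 0.01331 K/W
Q = ΔT / R_total = 807 / 0.01331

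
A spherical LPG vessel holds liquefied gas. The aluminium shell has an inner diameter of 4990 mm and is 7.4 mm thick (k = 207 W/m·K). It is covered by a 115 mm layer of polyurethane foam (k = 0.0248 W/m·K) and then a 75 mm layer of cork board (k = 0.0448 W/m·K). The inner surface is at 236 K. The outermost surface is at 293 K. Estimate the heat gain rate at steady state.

For a spherical shell R = (1/r₁ − 1/r₂)/(4πk); film R = 1/(h·4πr²). In series:
R_aluminium shell = (1/2.495 − 1/2.5024)/(4π×207) = 4.556×10^-7 K/W
R_polyurethane foam = (1/2.5024 − 1/2.6174)/(4π×0.0248) = 0.05634 K/W
R_cork board = (1/2.6174 − 1/2.6924)/(4π×0.0448) = 0.0189 K/W
R_total = 0.07524 K/W
Q = ΔT/R_total = 57/0.07524

Q ≈ 758 W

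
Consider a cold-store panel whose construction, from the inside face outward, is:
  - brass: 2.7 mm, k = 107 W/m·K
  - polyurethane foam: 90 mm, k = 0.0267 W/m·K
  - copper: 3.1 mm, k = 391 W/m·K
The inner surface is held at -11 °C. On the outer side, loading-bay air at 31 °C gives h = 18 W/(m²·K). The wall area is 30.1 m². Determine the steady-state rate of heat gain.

Series thermal resistances:
R_brass = L/(kA) = 0.0027/(107×30.1) = 8.383×10^-7 K/W
R_polyurethane foam = L/(kA) = 0.09/(0.0267×30.1) = 0.112 K/W
R_copper = L/(kA) = 0.0031/(391×30.1) = 2.634×10^-7 K/W
R_outer film = 1/(h_o·A) = 1/(18×30.1) = 0.001846 K/W
R_total = 0.1138 K/W
Q = ΔT / R_total = 42 / 0.1138

Q ≈ 369 W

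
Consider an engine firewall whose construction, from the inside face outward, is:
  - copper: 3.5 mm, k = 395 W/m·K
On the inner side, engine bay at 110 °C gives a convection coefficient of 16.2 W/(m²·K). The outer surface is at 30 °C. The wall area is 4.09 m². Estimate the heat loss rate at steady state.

Q ≈ 5300 W

Thermal resistances in series:
R_inner film = 1/(h_i·A) = 1/(16.2×4.09) = 0.01509 K/W
R_copper = L/(kA) = 0.0035/(395×4.09) = 2.166×10^-6 K/W
R_total = 0.01509 K/W
Q = ΔT / R_total = 80 / 0.01509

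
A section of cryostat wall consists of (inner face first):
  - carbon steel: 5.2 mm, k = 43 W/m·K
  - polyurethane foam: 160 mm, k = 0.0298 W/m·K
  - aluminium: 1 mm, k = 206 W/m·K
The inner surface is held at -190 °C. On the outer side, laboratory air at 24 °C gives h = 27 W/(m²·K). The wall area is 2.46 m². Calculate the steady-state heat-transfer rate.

Using the resistance-network approach (series):
R_carbon steel = L/(kA) = 0.0052/(43×2.46) = 4.916×10^-5 K/W
R_polyurethane foam = L/(kA) = 0.16/(0.0298×2.46) = 2.183 K/W
R_aluminium = L/(kA) = 0.001/(206×2.46) = 1.973×10^-6 K/W
R_outer film = 1/(h_o·A) = 1/(27×2.46) = 0.01506 K/W
R_total = 2.198 K/W
Q = ΔT / R_total = 214 / 2.198

Q ≈ 97.4 W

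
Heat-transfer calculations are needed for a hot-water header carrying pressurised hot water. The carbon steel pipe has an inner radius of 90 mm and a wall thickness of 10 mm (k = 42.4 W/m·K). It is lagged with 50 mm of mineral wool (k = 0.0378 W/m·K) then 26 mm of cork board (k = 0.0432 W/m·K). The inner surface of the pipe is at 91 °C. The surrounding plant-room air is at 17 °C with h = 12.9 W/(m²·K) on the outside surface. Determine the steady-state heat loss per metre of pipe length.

q′ ≈ 31.3 W/m

Cylindrical conduction, so R = ln(r₂/r₁)/(2πkL) per layer, in series:
R_carbon steel pipe wall = ln(100/90)/(2π×42.4×1) = 3.955×10^-4 K/W
R_mineral wool = ln(150/100)/(2π×0.0378×1) = 1.707 K/W
R_cork board = ln(176/150)/(2π×0.0432×1) = 0.5889 K/W
R_outer film = 1/(h_o·2πr_oL) = 1/(12.9×2π×0.176×1) = 0.0701 K/W
R_total = 2.367 K/W
Q = ΔT/R_total = 74/2.367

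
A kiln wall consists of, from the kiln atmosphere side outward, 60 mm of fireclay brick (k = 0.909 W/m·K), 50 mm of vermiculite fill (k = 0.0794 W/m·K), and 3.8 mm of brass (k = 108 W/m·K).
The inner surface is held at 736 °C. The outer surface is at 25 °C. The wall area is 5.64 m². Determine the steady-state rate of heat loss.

Series thermal resistances:
R_fireclay brick = L/(kA) = 0.06/(0.909×5.64) = 0.0117 K/W
R_vermiculite fill = L/(kA) = 0.05/(0.0794×5.64) = 0.1117 K/W
R_brass = L/(kA) = 0.0038/(108×5.64) = 6.239×10^-6 K/W
R_total = 0.1234 K/W
Q = ΔT / R_total = 711 / 0.1234

Q ≈ 5760 W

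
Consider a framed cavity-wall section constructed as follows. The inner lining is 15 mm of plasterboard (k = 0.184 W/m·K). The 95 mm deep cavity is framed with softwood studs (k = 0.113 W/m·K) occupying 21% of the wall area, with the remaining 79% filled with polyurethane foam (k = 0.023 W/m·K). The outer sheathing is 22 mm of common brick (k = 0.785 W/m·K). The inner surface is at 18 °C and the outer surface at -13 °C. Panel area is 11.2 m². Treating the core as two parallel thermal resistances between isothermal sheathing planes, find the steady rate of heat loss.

Sheathing layers in series; stud and cavity paths in parallel between them.
R_inner = 0.015/(0.184×11.2) = 0.007279 K/W
R_stud  = 0.095/(0.113×0.21×11.2) = 0.3574 K/W
R_cav   = 0.095/(0.023×0.79×11.2) = 0.4668 K/W
1/R_core = 1/R_stud + 1/R_cav → R_core = 0.2024 K/W
R_outer = 0.022/(0.785×11.2) = 0.002502 K/W
R_total = 0.2122 K/W
Q = ΔT/R_total = 31/0.2122

Q ≈ 146 W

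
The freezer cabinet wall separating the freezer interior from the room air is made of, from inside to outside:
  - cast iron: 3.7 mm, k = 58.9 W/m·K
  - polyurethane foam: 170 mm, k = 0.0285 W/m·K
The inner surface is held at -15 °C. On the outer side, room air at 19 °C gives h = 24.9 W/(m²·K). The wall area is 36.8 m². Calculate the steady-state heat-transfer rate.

Q ≈ 208 W

Treating each layer as a thermal resistance in series:
R_cast iron = L/(kA) = 0.0037/(58.9×36.8) = 1.707×10^-6 K/W
R_polyurethane foam = L/(kA) = 0.17/(0.0285×36.8) = 0.1621 K/W
R_outer film = 1/(h_o·A) = 1/(24.9×36.8) = 0.001091 K/W
R_total = 0.1632 K/W
Q = ΔT / R_total = 34 / 0.1632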